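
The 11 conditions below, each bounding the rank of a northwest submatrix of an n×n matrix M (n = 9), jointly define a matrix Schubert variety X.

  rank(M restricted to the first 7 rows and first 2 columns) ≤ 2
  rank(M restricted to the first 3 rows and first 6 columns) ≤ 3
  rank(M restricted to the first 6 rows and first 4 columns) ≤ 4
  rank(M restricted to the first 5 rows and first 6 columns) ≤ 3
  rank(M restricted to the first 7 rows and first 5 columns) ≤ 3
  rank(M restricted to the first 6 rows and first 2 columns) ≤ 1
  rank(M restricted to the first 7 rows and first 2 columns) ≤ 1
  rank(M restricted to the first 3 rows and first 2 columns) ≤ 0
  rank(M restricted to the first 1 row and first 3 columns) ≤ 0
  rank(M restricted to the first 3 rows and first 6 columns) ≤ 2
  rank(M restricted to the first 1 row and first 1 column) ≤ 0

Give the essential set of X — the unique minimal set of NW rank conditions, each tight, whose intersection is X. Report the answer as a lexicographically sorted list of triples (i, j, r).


Propagating the 11 rank bounds to every northwest block:

  0, 0, 0, 1, 1, 1, 1, 1, 1
  0, 0, 1, 2, 2, 2, 2, 2, 2
  0, 0, 1, 2, 2, 2, 3, 3, 3
  1, 1, 2, 3, 3, 3, 4, 4, 4
  1, 1, 2, 3, 3, 3, 4, 5, 5
  1, 1, 2, 3, 3, 4, 5, 6, 6
  1, 1, 2, 3, 3, 4, 5, 6, 7
  1, 2, 3, 4, 4, 5, 6, 7, 8
  1, 2, 3, 4, 5, 6, 7, 8, 9

so w = (4, 3, 7, 1, 8, 6, 9, 2, 5).

ℓ(w)=16; the 6 essential cells (i,j,r):

[(1, 3, 0), (3, 2, 0), (3, 6, 2), (5, 6, 3), (7, 2, 1), (7, 5, 3)]


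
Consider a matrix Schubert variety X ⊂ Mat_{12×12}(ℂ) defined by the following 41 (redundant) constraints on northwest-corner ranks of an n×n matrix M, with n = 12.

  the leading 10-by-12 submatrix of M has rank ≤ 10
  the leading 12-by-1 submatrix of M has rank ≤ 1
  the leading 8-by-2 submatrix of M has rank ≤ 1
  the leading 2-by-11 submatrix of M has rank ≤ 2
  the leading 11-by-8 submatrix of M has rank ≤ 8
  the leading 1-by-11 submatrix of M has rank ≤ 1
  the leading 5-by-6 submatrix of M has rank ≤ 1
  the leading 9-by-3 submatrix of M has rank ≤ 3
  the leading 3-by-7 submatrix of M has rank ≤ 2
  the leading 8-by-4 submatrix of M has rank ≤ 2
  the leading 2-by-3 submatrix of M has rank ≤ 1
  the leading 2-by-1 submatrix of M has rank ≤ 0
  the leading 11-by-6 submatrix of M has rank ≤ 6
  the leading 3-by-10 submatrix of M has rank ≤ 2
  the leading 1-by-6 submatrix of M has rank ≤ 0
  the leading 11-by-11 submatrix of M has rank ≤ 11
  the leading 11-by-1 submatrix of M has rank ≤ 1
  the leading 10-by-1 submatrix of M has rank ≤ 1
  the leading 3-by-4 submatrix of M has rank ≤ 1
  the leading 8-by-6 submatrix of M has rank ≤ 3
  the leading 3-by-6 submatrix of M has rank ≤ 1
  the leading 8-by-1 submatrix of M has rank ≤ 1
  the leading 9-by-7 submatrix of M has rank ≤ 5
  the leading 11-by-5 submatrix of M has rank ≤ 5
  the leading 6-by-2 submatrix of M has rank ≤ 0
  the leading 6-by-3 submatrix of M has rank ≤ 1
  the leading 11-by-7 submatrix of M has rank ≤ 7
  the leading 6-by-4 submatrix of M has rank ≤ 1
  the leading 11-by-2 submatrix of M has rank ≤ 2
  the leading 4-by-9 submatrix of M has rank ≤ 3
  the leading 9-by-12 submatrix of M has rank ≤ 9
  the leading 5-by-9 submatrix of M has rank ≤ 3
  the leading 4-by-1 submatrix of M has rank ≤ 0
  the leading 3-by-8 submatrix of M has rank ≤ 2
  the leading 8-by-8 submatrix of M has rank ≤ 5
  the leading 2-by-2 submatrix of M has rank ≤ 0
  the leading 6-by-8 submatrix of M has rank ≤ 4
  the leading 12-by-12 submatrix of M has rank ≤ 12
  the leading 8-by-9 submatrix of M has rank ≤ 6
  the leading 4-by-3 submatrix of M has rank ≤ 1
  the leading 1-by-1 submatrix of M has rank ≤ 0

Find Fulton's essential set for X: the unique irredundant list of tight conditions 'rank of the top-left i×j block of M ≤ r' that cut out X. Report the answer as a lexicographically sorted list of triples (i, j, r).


The tightest implied rank at each (i,j), from the 41 conditions:

  R[1]: 0, 0, 0, 0, 0, 0, 1, 1, 1, 1, 1, 1
  R[2]: 0, 0, 1, 1, 1, 1, 2, 2, 2, 2, 2, 2
  R[3]: 0, 0, 1, 1, 1, 1, 2, 2, 2, 2, 3, 3
  R[4]: 0, 0, 1, 1, 1, 1, 2, 3, 3, 3, 4, 4
  R[5]: 0, 0, 1, 1, 1, 1, 2, 3, 3, 4, 5, 5
  R[6]: 0, 0, 1, 1, 2, 2, 3, 4, 4, 5, 6, 6
  R[7]: 1, 1, 2, 2, 3, 3, 4, 5, 5, 6, 7, 7
  R[8]: 1, 1, 2, 2, 3, 3, 4, 5, 6, 7, 8, 8
  R[9]: 1, 2, 3, 3, 4, 4, 5, 6, 7, 8, 9, 9
  R[10]: 1, 2, 3, 4, 5, 5, 6, 7, 8, 9, 10, 10
  R[11]: 1, 2, 3, 4, 5, 6, 7, 8, 9, 10, 11, 11
  R[12]: 1, 2, 3, 4, 5, 6, 7, 8, 9, 10, 11, 12

second differences of R give the permutation w = (7, 3, 11, 8, 10, 5, 1, 9, 2, 4, 6, 12).

D(w) has 33 cells with 9 SE-corners; essential set:

[(1, 6, 0), (3, 10, 2), (5, 6, 1), (5, 9, 3), (6, 2, 0), (6, 4, 1), (8, 2, 1), (8, 4, 2), (8, 6, 3)]


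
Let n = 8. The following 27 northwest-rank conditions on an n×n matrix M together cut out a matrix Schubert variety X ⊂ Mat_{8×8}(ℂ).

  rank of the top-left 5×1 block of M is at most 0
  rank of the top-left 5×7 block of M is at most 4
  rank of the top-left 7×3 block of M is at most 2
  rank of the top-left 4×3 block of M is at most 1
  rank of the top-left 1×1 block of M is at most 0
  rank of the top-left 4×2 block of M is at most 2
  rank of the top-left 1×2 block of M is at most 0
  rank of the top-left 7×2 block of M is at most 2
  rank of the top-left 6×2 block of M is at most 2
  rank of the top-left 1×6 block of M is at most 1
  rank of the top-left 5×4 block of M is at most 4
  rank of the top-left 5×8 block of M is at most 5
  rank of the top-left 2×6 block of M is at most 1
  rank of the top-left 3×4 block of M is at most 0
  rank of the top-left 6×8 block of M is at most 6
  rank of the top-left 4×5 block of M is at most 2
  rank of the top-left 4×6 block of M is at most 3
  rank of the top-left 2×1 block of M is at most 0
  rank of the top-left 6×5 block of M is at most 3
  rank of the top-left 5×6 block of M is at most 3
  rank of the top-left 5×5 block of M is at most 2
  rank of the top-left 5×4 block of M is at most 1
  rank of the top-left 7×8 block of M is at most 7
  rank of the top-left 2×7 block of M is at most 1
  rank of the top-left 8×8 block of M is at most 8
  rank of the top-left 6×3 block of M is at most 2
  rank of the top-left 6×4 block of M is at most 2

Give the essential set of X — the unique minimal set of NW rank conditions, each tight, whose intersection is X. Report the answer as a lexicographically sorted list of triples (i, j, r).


Rank table r_w(8×8) implied by the 27 constraints:

  i=1: 0  0  0  0  1  1  1  1
  i=2: 0  0  0  0  1  1  1  2
  i=3: 0  0  0  0  1  2  2  3
  i=4: 0  1  1  1  2  3  3  4
  i=5: 0  1  1  1  2  3  4  5
  i=6: 1  2  2  2  3  4  5  6
  i=7: 1  2  2  3  4  5  6  7
  i=8: 1  2  3  4  5  6  7  8

the unique w with this rank table is (5, 8, 6, 2, 7, 1, 4, 3).

Rothe diagram D(w) (19 cells), 5 SE-corners (essential conditions):

[(2, 7, 1), (3, 4, 0), (5, 1, 0), (5, 4, 1), (7, 3, 2)]


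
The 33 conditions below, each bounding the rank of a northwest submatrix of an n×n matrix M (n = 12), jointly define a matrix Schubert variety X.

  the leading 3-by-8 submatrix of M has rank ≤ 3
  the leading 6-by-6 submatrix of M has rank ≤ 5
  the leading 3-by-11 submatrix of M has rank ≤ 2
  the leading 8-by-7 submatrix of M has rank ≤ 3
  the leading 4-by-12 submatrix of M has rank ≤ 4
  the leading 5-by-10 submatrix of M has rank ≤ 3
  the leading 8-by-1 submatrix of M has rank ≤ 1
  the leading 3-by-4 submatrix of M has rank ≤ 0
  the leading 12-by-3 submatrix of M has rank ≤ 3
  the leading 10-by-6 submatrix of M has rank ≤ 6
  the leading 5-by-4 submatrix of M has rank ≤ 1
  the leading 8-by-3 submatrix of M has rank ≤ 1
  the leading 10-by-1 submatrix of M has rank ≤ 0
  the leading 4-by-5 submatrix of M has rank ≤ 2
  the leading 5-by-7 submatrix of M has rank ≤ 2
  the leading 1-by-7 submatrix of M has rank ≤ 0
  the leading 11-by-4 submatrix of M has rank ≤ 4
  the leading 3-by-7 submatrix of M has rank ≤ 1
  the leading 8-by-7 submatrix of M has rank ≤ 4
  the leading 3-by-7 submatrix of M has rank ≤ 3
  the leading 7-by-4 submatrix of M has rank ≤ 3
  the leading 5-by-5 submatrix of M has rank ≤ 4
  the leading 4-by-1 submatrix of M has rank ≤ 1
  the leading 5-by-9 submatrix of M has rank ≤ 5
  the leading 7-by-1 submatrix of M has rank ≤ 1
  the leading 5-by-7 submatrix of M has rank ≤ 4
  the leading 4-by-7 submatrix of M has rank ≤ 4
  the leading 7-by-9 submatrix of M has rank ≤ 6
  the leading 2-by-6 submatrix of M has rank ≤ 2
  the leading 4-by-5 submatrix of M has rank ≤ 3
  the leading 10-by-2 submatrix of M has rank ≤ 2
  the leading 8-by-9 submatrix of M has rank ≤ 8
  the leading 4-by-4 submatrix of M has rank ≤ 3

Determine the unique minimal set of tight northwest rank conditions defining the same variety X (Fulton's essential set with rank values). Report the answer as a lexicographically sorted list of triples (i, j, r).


Propagating the 33 rank bounds to every northwest block:

  0 | 0 | 0 | 0 | 0 | 0 | 0 | 1 | 1 | 1 | 1 | 1
  0 | 0 | 0 | 0 | 1 | 1 | 1 | 2 | 2 | 2 | 2 | 2
  0 | 0 | 0 | 0 | 1 | 1 | 1 | 2 | 2 | 2 | 2 | 3
  0 | 1 | 1 | 1 | 2 | 2 | 2 | 3 | 3 | 3 | 3 | 4
  0 | 1 | 1 | 1 | 2 | 2 | 2 | 3 | 3 | 3 | 4 | 5
  0 | 1 | 1 | 2 | 3 | 3 | 3 | 4 | 4 | 4 | 5 | 6
  0 | 1 | 1 | 2 | 3 | 3 | 3 | 4 | 5 | 5 | 6 | 7
  0 | 1 | 1 | 2 | 3 | 3 | 3 | 4 | 5 | 6 | 7 | 8
  0 | 1 | 2 | 3 | 4 | 4 | 4 | 5 | 6 | 7 | 8 | 9
  0 | 1 | 2 | 3 | 4 | 5 | 5 | 6 | 7 | 8 | 9 | 10
  1 | 2 | 3 | 4 | 5 | 6 | 6 | 7 | 8 | 9 | 10 | 11
  1 | 2 | 3 | 4 | 5 | 6 | 7 | 8 | 9 | 10 | 11 | 12

hence w(1..12) = (8, 5, 12, 2, 11, 4, 9, 10, 3, 6, 1, 7).

Rothe diagram D(w) (40 cells), 10 SE-corners (essential conditions):

[(1, 7, 0), (3, 4, 0), (3, 7, 1), (3, 11, 2), (5, 4, 1), (5, 7, 2), (5, 10, 3), (8, 3, 1), (8, 7, 3), (10, 1, 0)]


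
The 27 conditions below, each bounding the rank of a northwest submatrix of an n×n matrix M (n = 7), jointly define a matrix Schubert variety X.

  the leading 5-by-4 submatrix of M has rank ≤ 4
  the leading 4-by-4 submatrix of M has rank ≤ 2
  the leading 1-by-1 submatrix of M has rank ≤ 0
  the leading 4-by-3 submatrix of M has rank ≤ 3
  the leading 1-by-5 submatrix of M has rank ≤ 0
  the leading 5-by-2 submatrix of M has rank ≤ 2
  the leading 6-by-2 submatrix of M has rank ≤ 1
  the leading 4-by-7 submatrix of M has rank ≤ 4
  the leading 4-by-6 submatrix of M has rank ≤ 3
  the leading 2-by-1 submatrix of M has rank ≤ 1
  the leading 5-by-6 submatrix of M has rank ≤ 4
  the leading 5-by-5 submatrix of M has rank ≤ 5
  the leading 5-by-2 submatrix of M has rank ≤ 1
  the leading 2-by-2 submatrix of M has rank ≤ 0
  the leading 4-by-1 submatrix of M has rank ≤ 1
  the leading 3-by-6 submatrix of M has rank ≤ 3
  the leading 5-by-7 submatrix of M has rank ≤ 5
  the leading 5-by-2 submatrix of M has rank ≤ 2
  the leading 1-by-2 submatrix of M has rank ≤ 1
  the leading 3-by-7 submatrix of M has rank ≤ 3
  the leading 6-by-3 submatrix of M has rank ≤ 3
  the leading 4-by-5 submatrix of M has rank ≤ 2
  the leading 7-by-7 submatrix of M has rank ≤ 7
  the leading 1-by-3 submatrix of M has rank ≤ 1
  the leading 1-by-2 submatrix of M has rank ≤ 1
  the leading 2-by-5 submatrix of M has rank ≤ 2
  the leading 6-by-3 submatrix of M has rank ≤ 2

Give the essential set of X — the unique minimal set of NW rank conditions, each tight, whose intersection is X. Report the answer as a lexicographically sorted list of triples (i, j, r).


The tightest implied rank at each (i,j), from the 27 conditions:

  0 0 0 0 0 1 1
  0 0 1 1 1 2 2
  1 1 2 2 2 3 3
  1 1 2 2 2 3 4
  1 1 2 3 3 4 5
  1 1 2 3 4 5 6
  1 2 3 4 5 6 7

hence w(1..7) = (6, 3, 1, 7, 4, 5, 2).

ℓ(w)=12; the 4 essential cells (i,j,r):

[(1, 5, 0), (2, 2, 0), (4, 5, 2), (6, 2, 1)]


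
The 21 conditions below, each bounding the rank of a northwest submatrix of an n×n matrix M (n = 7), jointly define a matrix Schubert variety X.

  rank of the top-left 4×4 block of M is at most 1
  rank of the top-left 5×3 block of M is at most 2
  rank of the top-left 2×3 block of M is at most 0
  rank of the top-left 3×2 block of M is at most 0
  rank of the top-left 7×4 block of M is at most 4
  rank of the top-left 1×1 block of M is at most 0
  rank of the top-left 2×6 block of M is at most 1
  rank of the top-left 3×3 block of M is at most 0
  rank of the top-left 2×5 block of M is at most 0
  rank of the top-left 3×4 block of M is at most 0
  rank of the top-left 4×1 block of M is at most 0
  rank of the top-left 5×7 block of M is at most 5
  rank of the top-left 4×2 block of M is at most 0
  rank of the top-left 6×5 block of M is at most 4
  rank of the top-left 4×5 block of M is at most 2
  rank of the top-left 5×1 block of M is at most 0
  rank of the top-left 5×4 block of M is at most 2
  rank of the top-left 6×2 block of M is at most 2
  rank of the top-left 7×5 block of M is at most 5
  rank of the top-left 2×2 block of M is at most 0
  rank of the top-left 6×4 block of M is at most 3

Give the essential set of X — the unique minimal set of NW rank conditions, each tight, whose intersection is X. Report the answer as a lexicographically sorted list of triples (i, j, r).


Reconstructing r_w from the 21 given conditions:

  R[1]: 0, 0, 0, 0, 0, 1, 1
  R[2]: 0, 0, 0, 0, 0, 1, 2
  R[3]: 0, 0, 0, 0, 1, 2, 3
  R[4]: 0, 0, 1, 1, 2, 3, 4
  R[5]: 0, 1, 2, 2, 3, 4, 5
  R[6]: 1, 2, 3, 3, 4, 5, 6
  R[7]: 1, 2, 3, 4, 5, 6, 7

reading off 1-entries of Δ²R: w = (6, 7, 5, 3, 2, 1, 4).

Fulton essential set (4 of the 17 Rothe cells):

[(2, 5, 0), (3, 4, 0), (4, 2, 0), (5, 1, 0)]


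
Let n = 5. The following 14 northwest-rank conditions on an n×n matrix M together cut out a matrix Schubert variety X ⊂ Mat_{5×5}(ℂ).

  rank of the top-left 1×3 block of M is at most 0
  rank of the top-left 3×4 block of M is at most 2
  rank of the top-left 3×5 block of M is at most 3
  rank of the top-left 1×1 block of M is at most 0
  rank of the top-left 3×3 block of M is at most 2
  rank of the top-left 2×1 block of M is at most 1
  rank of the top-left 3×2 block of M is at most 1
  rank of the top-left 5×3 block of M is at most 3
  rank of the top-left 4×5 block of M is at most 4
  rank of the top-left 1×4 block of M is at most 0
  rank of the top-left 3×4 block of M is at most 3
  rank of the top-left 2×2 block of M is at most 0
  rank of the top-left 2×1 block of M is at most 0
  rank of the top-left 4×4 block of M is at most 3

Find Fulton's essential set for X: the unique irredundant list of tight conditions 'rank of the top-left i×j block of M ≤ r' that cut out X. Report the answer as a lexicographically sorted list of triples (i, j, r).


The tightest implied rank at each (i,j), from the 14 conditions:

  row 1: 0 | 0 | 0 | 0 | 1
  row 2: 0 | 0 | 1 | 1 | 2
  row 3: 1 | 1 | 2 | 2 | 3
  row 4: 1 | 2 | 3 | 3 | 4
  row 5: 1 | 2 | 3 | 4 | 5

giving w = (5, 3, 1, 2, 4) via Δ²R.

D(w) has 6 cells with 2 SE-corners; essential set:

[(1, 4, 0), (2, 2, 0)]


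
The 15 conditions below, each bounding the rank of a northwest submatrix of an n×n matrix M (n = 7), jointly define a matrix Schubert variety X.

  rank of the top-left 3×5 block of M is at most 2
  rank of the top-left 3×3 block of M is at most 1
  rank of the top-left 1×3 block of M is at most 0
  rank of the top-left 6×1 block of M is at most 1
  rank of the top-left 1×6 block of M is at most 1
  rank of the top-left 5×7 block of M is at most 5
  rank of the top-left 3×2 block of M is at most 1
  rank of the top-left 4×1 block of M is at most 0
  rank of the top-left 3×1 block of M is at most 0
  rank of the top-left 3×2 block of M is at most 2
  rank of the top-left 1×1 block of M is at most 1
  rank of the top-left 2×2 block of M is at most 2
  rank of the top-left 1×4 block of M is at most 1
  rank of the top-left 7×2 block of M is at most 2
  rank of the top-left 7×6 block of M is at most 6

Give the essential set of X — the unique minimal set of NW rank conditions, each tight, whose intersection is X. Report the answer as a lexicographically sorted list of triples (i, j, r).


Reconstructing r_w from the 15 given conditions:

  row 1: 0 | 0 | 0 | 1 | 1 | 1 | 1
  row 2: 0 | 1 | 1 | 2 | 2 | 2 | 2
  row 3: 0 | 1 | 1 | 2 | 2 | 3 | 3
  row 4: 0 | 1 | 2 | 3 | 3 | 4 | 4
  row 5: 1 | 2 | 3 | 4 | 4 | 5 | 5
  row 6: 1 | 2 | 3 | 4 | 5 | 6 | 6
  row 7: 1 | 2 | 3 | 4 | 5 | 6 | 7

hence w(1..7) = (4, 2, 6, 3, 1, 5, 7).

ℓ(w)=8; the 4 essential cells (i,j,r):

[(1, 3, 0), (3, 3, 1), (3, 5, 2), (4, 1, 0)]


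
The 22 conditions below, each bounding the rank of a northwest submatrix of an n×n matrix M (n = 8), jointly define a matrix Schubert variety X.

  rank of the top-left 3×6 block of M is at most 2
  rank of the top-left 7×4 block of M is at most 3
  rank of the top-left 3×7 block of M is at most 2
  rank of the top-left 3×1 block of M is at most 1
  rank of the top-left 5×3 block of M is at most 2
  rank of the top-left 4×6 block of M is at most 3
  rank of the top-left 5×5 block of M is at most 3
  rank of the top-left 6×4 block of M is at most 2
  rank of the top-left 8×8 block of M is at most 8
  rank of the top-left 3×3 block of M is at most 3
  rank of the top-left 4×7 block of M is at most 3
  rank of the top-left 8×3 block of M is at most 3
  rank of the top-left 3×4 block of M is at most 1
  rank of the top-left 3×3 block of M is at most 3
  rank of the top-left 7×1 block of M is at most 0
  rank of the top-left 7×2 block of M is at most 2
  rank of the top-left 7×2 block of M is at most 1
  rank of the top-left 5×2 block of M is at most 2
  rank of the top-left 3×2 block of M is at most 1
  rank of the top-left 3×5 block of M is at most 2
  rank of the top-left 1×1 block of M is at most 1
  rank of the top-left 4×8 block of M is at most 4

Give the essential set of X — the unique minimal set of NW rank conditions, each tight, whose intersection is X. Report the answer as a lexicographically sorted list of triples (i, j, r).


Recovering R(i,j) via the rank-extension bound from the 22 conditions:

  row 1: 0 1 1 1 1 1 1 1
  row 2: 0 1 1 1 2 2 2 2
  row 3: 0 1 1 1 2 2 2 3
  row 4: 0 1 2 2 3 3 3 4
  row 5: 0 1 2 2 3 4 4 5
  row 6: 0 1 2 2 3 4 5 6
  row 7: 0 1 2 3 4 5 6 7
  row 8: 1 2 3 4 5 6 7 8

giving w = (2, 5, 8, 3, 6, 7, 4, 1) via Δ²R.

4 SE-corners of the 15-cell Rothe diagram give Ess(w):

[(3, 4, 1), (3, 7, 2), (6, 4, 2), (7, 1, 0)]


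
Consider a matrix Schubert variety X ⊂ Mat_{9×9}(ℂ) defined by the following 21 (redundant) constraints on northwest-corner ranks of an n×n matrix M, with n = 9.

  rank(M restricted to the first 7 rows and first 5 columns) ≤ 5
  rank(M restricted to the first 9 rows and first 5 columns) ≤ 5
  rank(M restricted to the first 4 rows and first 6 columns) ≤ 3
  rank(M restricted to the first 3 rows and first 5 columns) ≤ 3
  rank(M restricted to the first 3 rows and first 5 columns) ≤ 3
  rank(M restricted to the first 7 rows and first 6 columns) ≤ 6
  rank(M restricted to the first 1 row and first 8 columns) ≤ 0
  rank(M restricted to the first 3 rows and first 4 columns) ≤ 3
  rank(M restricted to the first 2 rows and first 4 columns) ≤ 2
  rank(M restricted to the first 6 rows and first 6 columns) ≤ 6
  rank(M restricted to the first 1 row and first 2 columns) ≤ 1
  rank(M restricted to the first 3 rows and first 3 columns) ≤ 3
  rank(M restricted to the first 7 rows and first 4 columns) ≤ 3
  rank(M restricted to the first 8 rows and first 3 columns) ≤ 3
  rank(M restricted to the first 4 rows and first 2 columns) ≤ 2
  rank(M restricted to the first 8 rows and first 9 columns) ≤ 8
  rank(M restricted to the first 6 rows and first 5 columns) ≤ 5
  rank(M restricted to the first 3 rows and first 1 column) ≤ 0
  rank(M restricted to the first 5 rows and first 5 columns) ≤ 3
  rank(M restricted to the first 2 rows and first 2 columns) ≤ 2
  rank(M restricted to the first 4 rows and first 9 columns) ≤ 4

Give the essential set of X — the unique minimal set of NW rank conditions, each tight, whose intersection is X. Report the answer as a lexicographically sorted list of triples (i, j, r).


Computing R[i][j] = min implied NW-rank bound (n=9, 21 conditions):

  R[1]: 0 | 0 | 0 | 0 | 0 | 0 | 0 | 0 | 1
  R[2]: 0 | 1 | 1 | 1 | 1 | 1 | 1 | 1 | 2
  R[3]: 0 | 1 | 2 | 2 | 2 | 2 | 2 | 2 | 3
  R[4]: 1 | 2 | 3 | 3 | 3 | 3 | 3 | 3 | 4
  R[5]: 1 | 2 | 3 | 3 | 3 | 4 | 4 | 4 | 5
  R[6]: 1 | 2 | 3 | 3 | 4 | 5 | 5 | 5 | 6
  R[7]: 1 | 2 | 3 | 3 | 4 | 5 | 6 | 6 | 7
  R[8]: 1 | 2 | 3 | 4 | 5 | 6 | 7 | 7 | 8
  R[9]: 1 | 2 | 3 | 4 | 5 | 6 | 7 | 8 | 9

so w = (9, 2, 3, 1, 6, 5, 7, 4, 8).

|D(w)|=14, |Ess(w)|=4:

[(1, 8, 0), (3, 1, 0), (5, 5, 3), (7, 4, 3)]


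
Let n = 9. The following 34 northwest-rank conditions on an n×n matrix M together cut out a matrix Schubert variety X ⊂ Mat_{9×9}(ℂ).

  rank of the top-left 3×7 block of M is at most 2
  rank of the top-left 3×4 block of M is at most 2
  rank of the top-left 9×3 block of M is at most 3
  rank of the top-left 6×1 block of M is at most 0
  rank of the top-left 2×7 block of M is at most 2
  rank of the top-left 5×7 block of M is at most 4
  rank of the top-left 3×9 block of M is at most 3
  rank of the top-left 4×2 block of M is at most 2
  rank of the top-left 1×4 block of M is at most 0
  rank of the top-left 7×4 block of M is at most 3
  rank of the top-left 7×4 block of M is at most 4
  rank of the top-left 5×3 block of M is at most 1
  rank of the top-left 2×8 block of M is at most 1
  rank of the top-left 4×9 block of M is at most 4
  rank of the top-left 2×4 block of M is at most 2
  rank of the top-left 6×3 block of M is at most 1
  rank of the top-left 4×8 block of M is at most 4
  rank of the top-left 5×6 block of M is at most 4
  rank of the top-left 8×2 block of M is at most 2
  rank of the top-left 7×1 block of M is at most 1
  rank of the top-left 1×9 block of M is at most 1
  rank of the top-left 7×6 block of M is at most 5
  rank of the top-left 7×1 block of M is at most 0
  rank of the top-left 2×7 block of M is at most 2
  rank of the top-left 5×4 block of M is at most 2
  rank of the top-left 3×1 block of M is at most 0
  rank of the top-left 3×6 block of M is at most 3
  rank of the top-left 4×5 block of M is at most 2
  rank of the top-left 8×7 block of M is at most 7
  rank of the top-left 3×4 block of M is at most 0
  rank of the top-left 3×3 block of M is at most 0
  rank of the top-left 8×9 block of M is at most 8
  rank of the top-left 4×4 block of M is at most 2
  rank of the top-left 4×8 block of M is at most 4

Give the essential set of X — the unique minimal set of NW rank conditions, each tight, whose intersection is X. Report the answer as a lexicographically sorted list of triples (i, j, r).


The tightest implied rank at each (i,j), from the 34 conditions:

  row 1: 0 | 0 | 0 | 0 | 1 | 1 | 1 | 1 | 1
  row 2: 0 | 0 | 0 | 0 | 1 | 1 | 1 | 1 | 2
  row 3: 0 | 0 | 0 | 0 | 1 | 2 | 2 | 2 | 3
  row 4: 0 | 1 | 1 | 1 | 2 | 3 | 3 | 3 | 4
  row 5: 0 | 1 | 1 | 2 | 3 | 4 | 4 | 4 | 5
  row 6: 0 | 1 | 1 | 2 | 3 | 4 | 5 | 5 | 6
  row 7: 0 | 1 | 2 | 3 | 4 | 5 | 6 | 6 | 7
  row 8: 1 | 2 | 3 | 4 | 5 | 6 | 7 | 7 | 8
  row 9: 1 | 2 | 3 | 4 | 5 | 6 | 7 | 8 | 9

second differences of R give the permutation w = (5, 9, 6, 2, 4, 7, 3, 1, 8).

Rothe diagram D(w) (21 cells), 4 SE-corners (essential conditions):

[(2, 8, 1), (3, 4, 0), (6, 3, 1), (7, 1, 0)]


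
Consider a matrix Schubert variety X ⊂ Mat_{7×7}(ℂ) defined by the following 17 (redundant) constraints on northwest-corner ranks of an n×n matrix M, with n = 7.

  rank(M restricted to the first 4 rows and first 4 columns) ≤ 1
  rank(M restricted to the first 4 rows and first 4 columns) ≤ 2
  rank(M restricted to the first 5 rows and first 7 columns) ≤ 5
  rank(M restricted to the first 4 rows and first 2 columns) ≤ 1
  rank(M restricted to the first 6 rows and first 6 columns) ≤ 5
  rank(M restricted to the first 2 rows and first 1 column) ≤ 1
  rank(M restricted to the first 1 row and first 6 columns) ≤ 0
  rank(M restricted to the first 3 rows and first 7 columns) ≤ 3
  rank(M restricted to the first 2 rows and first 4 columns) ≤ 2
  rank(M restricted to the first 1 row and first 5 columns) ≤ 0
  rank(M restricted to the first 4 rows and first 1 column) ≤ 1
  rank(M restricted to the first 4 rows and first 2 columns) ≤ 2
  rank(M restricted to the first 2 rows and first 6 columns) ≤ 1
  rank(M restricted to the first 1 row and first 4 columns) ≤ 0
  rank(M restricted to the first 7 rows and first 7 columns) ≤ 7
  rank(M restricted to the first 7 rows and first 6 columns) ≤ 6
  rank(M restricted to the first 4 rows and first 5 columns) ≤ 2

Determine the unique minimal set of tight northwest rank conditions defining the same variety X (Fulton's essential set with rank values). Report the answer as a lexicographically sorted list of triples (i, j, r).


Rank table r_w(7×7) implied by the 17 constraints:

  0, 0, 0, 0, 0, 0, 1
  1, 1, 1, 1, 1, 1, 2
  1, 1, 1, 1, 2, 2, 3
  1, 1, 1, 1, 2, 3, 4
  1, 2, 2, 2, 3, 4, 5
  1, 2, 3, 3, 4, 5, 6
  1, 2, 3, 4, 5, 6, 7

hence w(1..7) = (7, 1, 5, 6, 2, 3, 4).

Fulton essential set (2 of the 12 Rothe cells):

[(1, 6, 0), (4, 4, 1)]


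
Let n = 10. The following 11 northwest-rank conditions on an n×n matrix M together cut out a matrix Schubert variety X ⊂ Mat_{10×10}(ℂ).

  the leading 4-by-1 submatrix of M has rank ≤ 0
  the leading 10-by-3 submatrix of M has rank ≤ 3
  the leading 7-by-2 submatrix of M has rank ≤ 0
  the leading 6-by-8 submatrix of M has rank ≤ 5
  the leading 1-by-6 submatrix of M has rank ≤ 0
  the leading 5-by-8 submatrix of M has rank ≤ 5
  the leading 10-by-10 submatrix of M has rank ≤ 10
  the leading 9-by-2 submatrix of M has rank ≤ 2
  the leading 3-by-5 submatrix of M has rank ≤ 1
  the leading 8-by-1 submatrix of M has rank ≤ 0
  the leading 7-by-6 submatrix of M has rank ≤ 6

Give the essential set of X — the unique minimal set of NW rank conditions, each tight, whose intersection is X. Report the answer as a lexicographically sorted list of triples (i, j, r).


Rank table r_w(10×10) implied by the 11 constraints:

  0, 0, 0, 0, 0, 0, 1, 1, 1, 1
  0, 0, 1, 1, 1, 1, 2, 2, 2, 2
  0, 0, 1, 1, 1, 2, 3, 3, 3, 3
  0, 0, 1, 2, 2, 3, 4, 4, 4, 4
  0, 0, 1, 2, 3, 4, 5, 5, 5, 5
  0, 0, 1, 2, 3, 4, 5, 5, 6, 6
  0, 0, 1, 2, 3, 4, 5, 6, 7, 7
  0, 1, 2, 3, 4, 5, 6, 7, 8, 8
  1, 2, 3, 4, 5, 6, 7, 8, 9, 9
  1, 2, 3, 4, 5, 6, 7, 8, 9, 10

the unique w with this rank table is (7, 3, 6, 4, 5, 9, 8, 2, 1, 10).

5 SE-corners of the 22-cell Rothe diagram give Ess(w):

[(1, 6, 0), (3, 5, 1), (6, 8, 5), (7, 2, 0), (8, 1, 0)]


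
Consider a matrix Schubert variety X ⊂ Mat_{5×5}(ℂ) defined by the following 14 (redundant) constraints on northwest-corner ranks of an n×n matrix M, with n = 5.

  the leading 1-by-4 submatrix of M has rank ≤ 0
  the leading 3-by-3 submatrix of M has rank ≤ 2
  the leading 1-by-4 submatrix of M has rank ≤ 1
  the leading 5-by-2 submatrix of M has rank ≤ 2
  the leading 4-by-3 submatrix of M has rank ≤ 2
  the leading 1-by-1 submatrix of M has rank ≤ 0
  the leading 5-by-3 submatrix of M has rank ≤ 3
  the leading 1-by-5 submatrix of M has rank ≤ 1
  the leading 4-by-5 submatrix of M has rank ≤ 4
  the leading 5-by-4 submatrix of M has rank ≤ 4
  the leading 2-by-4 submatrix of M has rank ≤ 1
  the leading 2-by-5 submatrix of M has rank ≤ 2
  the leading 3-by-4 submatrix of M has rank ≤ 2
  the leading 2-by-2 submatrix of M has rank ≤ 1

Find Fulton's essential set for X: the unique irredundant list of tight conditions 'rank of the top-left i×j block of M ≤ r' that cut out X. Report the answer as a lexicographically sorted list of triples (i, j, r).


Propagating the 14 rank bounds to every northwest block:

  row 1: 0  0  0  0  1
  row 2: 1  1  1  1  2
  row 3: 1  2  2  2  3
  row 4: 1  2  2  3  4
  row 5: 1  2  3  4  5

so w = (5, 1, 2, 4, 3).

Fulton essential set (2 of the 5 Rothe cells):

[(1, 4, 0), (4, 3, 2)]


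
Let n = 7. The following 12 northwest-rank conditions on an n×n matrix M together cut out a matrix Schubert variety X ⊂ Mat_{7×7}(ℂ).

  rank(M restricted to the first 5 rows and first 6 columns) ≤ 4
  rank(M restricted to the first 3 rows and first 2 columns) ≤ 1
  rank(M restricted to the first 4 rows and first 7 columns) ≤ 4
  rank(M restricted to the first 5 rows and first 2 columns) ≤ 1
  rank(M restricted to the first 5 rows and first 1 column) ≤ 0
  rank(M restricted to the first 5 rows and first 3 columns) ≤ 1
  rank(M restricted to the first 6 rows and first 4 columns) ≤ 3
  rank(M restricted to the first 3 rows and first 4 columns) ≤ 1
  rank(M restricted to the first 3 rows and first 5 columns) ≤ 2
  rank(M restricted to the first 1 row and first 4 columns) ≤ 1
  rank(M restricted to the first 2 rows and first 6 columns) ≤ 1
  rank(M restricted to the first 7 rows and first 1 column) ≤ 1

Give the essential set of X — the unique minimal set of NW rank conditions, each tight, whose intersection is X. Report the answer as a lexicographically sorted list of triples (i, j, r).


Propagating the 12 rank bounds to every northwest block:

  row 1: 0 | 1 | 1 | 1 | 1 | 1 | 1
  row 2: 0 | 1 | 1 | 1 | 1 | 1 | 2
  row 3: 0 | 1 | 1 | 1 | 2 | 2 | 3
  row 4: 0 | 1 | 1 | 2 | 3 | 3 | 4
  row 5: 0 | 1 | 1 | 2 | 3 | 4 | 5
  row 6: 1 | 2 | 2 | 3 | 4 | 5 | 6
  row 7: 1 | 2 | 3 | 4 | 5 | 6 | 7

reading off 1-entries of Δ²R: w = (2, 7, 5, 4, 6, 1, 3).

Fulton essential set (4 of the 13 Rothe cells):

[(2, 6, 1), (3, 4, 1), (5, 1, 0), (5, 3, 1)]


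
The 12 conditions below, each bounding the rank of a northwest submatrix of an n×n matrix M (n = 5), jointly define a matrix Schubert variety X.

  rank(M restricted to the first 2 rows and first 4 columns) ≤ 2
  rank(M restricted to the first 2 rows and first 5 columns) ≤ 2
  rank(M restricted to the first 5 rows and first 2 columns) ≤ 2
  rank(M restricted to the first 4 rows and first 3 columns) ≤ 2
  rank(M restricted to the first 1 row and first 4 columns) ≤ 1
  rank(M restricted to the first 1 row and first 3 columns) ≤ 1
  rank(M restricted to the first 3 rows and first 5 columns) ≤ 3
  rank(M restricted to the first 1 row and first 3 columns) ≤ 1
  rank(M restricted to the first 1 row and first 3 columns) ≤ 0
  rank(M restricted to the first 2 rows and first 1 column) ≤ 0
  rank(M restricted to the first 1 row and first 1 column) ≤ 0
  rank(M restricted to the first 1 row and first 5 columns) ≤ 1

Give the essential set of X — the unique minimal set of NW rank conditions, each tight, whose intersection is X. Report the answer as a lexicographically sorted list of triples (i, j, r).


The tightest implied rank at each (i,j), from the 12 conditions:

  R[1]: 0 | 0 | 0 | 1 | 1
  R[2]: 0 | 1 | 1 | 2 | 2
  R[3]: 1 | 2 | 2 | 3 | 3
  R[4]: 1 | 2 | 2 | 3 | 4
  R[5]: 1 | 2 | 3 | 4 | 5

giving w = (4, 2, 1, 5, 3) via Δ²R.

Fulton essential set (3 of the 5 Rothe cells):

[(1, 3, 0), (2, 1, 0), (4, 3, 2)]


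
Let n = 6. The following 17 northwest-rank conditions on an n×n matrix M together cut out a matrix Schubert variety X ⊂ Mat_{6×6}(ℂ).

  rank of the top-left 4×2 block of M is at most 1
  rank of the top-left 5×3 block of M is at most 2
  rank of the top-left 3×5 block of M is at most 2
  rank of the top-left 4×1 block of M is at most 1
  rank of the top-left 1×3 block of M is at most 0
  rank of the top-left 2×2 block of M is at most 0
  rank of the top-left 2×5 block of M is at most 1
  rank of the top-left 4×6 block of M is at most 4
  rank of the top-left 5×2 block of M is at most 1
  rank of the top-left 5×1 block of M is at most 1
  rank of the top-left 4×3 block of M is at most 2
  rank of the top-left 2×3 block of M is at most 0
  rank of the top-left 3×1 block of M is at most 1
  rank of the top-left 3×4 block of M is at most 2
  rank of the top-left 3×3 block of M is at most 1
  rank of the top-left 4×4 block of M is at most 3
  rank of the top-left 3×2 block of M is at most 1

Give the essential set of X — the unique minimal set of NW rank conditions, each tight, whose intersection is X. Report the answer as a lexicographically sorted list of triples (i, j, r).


Recovering R(i,j) via the rank-extension bound from the 17 conditions:

  row 1: 0 | 0 | 0 | 1 | 1 | 1
  row 2: 0 | 0 | 0 | 1 | 1 | 2
  row 3: 1 | 1 | 1 | 2 | 2 | 3
  row 4: 1 | 1 | 2 | 3 | 3 | 4
  row 5: 1 | 1 | 2 | 3 | 4 | 5
  row 6: 1 | 2 | 3 | 4 | 5 | 6

reading off 1-entries of Δ²R: w = (4, 6, 1, 3, 5, 2).

D(w) has 9 cells with 3 SE-corners; essential set:

[(2, 3, 0), (2, 5, 1), (5, 2, 1)]


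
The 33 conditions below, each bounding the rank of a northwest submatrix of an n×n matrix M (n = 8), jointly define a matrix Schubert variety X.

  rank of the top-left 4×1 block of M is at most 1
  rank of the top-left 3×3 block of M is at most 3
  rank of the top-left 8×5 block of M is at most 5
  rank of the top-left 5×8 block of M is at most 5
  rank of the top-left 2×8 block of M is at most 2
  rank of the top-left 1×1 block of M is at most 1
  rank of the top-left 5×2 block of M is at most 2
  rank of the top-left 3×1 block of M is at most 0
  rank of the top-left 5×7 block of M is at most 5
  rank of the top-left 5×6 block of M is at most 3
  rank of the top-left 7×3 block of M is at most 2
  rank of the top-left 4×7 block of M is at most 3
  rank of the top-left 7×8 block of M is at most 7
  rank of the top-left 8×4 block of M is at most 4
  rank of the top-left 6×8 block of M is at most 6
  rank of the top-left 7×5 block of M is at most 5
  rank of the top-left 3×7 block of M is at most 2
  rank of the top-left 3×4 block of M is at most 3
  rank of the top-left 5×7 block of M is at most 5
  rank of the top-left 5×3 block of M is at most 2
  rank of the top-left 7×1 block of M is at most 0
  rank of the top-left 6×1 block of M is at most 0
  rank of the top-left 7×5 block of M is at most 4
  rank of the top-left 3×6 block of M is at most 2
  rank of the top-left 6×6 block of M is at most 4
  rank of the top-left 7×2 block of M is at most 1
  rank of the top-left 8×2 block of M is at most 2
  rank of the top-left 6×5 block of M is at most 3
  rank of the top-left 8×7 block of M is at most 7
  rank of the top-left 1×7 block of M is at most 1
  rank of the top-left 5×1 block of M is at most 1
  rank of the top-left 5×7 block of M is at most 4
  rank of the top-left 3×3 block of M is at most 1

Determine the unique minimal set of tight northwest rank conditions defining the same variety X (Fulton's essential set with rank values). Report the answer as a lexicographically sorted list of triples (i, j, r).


Reconstructing r_w from the 33 given conditions:

  R[1]: 0 1 1 1 1 1 1 1
  R[2]: 0 1 1 2 2 2 2 2
  R[3]: 0 1 1 2 2 2 2 3
  R[4]: 0 1 2 3 3 3 3 4
  R[5]: 0 1 2 3 3 3 4 5
  R[6]: 0 1 2 3 3 4 5 6
  R[7]: 0 1 2 3 4 5 6 7
  R[8]: 1 2 3 4 5 6 7 8

giving w = (2, 4, 8, 3, 7, 6, 5, 1) via Δ²R.

Rothe diagram D(w) (15 cells), 5 SE-corners (essential conditions):

[(3, 3, 1), (3, 7, 2), (5, 6, 3), (6, 5, 3), (7, 1, 0)]


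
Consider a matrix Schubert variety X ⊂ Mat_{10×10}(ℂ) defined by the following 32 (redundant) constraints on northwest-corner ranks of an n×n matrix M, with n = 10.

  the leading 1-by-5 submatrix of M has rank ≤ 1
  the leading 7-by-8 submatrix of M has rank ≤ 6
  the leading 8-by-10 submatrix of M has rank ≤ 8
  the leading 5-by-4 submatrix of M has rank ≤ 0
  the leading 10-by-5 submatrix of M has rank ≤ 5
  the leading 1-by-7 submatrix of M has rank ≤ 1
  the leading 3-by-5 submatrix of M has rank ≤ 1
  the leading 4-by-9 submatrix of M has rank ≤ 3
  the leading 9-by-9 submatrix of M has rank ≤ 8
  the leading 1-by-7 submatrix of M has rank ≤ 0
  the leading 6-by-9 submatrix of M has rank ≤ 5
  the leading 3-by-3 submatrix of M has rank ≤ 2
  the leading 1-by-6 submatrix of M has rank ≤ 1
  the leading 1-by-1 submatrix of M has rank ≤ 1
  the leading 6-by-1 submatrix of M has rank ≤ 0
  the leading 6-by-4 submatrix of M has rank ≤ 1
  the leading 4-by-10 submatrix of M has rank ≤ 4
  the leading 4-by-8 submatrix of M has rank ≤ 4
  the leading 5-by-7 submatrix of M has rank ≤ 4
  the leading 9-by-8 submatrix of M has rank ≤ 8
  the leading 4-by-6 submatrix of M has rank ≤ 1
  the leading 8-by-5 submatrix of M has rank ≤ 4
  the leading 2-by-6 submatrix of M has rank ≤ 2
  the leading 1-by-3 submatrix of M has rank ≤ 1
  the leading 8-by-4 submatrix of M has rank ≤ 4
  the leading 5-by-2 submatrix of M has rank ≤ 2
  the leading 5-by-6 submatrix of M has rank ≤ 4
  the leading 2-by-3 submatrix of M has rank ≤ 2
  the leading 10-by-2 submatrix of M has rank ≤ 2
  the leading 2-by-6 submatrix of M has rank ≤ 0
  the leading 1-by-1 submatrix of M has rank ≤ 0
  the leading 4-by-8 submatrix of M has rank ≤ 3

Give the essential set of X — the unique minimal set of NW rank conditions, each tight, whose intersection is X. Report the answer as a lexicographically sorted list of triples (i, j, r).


Propagating the 32 rank bounds to every northwest block:

  R[1]: 0  0  0  0  0  0  0  1  1  1
  R[2]: 0  0  0  0  0  0  1  2  2  2
  R[3]: 0  0  0  0  1  1  2  3  3  3
  R[4]: 0  0  0  0  1  1  2  3  3  4
  R[5]: 0  0  0  0  1  2  3  4  4  5
  R[6]: 0  1  1  1  2  3  4  5  5  6
  R[7]: 1  2  2  2  3  4  5  6  6  7
  R[8]: 1  2  3  3  4  5  6  7  7  8
  R[9]: 1  2  3  4  5  6  7  8  8  9
  R[10]: 1  2  3  4  5  6  7  8  9  10

the unique w with this rank table is (8, 7, 5, 10, 6, 2, 1, 3, 4, 9).

ℓ(w)=28; the 6 essential cells (i,j,r):

[(1, 7, 0), (2, 6, 0), (4, 6, 1), (4, 9, 3), (5, 4, 0), (6, 1, 0)]


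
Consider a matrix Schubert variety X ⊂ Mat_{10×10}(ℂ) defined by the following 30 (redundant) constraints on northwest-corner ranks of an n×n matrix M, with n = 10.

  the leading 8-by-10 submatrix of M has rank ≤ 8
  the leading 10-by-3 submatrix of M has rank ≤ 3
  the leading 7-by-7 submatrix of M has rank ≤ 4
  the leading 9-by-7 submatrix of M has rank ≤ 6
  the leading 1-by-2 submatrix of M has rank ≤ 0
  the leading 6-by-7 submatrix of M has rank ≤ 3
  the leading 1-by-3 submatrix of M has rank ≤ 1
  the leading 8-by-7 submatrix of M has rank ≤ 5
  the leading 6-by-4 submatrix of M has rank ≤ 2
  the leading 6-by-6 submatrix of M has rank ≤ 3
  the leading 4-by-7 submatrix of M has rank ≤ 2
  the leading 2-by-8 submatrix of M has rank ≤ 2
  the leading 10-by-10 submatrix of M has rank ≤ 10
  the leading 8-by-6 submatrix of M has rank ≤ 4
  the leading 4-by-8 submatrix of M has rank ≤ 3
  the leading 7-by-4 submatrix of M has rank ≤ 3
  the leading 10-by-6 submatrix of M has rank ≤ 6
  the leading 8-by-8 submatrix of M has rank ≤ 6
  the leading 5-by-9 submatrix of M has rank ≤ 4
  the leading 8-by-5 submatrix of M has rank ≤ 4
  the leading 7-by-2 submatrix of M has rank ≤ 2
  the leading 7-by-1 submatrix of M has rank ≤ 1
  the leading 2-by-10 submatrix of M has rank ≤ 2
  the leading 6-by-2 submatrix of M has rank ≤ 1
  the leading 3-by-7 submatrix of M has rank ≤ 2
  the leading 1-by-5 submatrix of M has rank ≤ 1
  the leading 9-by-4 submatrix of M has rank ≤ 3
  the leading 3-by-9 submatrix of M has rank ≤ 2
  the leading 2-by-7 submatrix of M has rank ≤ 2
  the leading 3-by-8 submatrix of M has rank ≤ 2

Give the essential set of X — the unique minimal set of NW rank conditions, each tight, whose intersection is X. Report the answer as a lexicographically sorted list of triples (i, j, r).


Rank table r_w(10×10) implied by the 30 constraints:

  row 1: 0 | 0 | 1 | 1 | 1 | 1 | 1 | 1 | 1 | 1
  row 2: 1 | 1 | 2 | 2 | 2 | 2 | 2 | 2 | 2 | 2
  row 3: 1 | 1 | 2 | 2 | 2 | 2 | 2 | 2 | 2 | 3
  row 4: 1 | 1 | 2 | 2 | 2 | 2 | 2 | 3 | 3 | 4
  row 5: 1 | 1 | 2 | 2 | 3 | 3 | 3 | 4 | 4 | 5
  row 6: 1 | 1 | 2 | 2 | 3 | 3 | 3 | 4 | 5 | 6
  row 7: 1 | 2 | 3 | 3 | 4 | 4 | 4 | 5 | 6 | 7
  row 8: 1 | 2 | 3 | 3 | 4 | 4 | 5 | 6 | 7 | 8
  row 9: 1 | 2 | 3 | 3 | 4 | 5 | 6 | 7 | 8 | 9
  row 10: 1 | 2 | 3 | 4 | 5 | 6 | 7 | 8 | 9 | 10

second differences of R give the permutation w = (3, 1, 10, 8, 5, 9, 2, 7, 6, 4).

D(w) has 23 cells with 8 SE-corners; essential set:

[(1, 2, 0), (3, 9, 2), (4, 7, 2), (6, 2, 1), (6, 4, 2), (6, 7, 3), (8, 6, 4), (9, 4, 3)]
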